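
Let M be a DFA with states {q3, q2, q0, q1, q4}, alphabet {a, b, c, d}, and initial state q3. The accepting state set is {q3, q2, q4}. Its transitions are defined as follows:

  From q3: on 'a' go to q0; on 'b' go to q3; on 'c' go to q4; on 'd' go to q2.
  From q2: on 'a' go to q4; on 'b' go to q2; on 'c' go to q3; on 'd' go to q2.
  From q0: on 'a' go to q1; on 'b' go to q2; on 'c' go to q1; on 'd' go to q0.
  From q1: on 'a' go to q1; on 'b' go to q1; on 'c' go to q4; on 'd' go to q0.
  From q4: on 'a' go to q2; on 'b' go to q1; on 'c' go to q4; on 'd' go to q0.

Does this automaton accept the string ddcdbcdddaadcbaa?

q3 → q2 → q2 → q3 → q2 → q2 → q3 → q2 → q2 → q2 → q4 → q2 → q2 → q3 → q3 → q0 → q1
End state q1 is not accepting.

No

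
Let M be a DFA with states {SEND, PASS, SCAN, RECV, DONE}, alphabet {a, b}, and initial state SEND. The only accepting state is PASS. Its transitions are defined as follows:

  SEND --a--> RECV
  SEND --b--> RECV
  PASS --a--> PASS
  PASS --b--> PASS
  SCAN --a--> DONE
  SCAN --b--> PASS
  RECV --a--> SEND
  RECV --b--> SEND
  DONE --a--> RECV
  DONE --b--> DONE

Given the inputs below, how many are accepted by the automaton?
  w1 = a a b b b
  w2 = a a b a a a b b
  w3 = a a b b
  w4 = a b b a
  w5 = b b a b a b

w1:
  start at SEND
  read 'a': SEND → RECV
  read 'a': RECV → SEND
  read 'b': SEND → RECV
  read 'b': RECV → SEND
  read 'b': SEND → RECV
  end RECV, rejected
w2:
  start at SEND
  read 'a': SEND → RECV
  read 'a': RECV → SEND
  read 'b': SEND → RECV
  read 'a': RECV → SEND
  read 'a': SEND → RECV
  read 'a': RECV → SEND
  read 'b': SEND → RECV
  read 'b': RECV → SEND
  end SEND, rejected
w3:
  start at SEND
  read 'a': SEND → RECV
  read 'a': RECV → SEND
  read 'b': SEND → RECV
  read 'b': RECV → SEND
  end SEND, rejected
w4:
  start at SEND
  read 'a': SEND → RECV
  read 'b': RECV → SEND
  read 'b': SEND → RECV
  read 'a': RECV → SEND
  end SEND, rejected
w5:
  start at SEND
  read 'b': SEND → RECV
  read 'b': RECV → SEND
  read 'a': SEND → RECV
  read 'b': RECV → SEND
  read 'a': SEND → RECV
  read 'b': RECV → SEND
  end SEND, rejected

0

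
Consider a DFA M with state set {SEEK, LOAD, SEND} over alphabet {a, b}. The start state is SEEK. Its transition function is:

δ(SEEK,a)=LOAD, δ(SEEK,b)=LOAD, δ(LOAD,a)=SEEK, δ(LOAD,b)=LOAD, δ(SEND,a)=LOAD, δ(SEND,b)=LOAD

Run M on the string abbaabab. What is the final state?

Trace: SEEK -a-> LOAD -b-> LOAD -b-> LOAD -a-> SEEK -a-> LOAD -b-> LOAD -a-> SEEK -b-> LOAD

LOAD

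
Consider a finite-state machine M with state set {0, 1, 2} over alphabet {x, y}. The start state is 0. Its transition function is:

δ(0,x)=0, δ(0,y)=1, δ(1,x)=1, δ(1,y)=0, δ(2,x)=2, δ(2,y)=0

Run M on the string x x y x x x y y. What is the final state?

1

Trace: 0 -x-> 0 -x-> 0 -y-> 1 -x-> 1 -x-> 1 -x-> 1 -y-> 0 -y-> 1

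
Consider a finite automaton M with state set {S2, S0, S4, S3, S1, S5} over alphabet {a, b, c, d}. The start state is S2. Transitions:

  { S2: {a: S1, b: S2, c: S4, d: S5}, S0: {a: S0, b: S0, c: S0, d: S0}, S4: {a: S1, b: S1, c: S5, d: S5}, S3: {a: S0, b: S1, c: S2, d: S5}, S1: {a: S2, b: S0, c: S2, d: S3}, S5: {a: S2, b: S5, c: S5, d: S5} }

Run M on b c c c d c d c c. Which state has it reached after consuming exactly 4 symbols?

S5

start at S2
read 'b': S2 → S2
read 'c': S2 → S4
read 'c': S4 → S5
read 'c': S5 → S5
After 4 symbols: S5.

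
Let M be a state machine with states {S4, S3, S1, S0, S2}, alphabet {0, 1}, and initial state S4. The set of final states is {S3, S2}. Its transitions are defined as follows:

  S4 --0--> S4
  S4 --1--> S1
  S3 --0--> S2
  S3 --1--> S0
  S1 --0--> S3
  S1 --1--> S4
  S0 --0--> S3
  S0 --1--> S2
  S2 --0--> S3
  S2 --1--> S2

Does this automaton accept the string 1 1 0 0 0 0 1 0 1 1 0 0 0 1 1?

Yes

start at S4
read '1': S4 → S1
read '1': S1 → S4
read '0': S4 → S4
read '0': S4 → S4
read '0': S4 → S4
read '0': S4 → S4
read '1': S4 → S1
read '0': S1 → S3
read '1': S3 → S0
read '1': S0 → S2
read '0': S2 → S3
read '0': S3 → S2
read '0': S2 → S3
read '1': S3 → S0
read '1': S0 → S2
End state S2 is accepting.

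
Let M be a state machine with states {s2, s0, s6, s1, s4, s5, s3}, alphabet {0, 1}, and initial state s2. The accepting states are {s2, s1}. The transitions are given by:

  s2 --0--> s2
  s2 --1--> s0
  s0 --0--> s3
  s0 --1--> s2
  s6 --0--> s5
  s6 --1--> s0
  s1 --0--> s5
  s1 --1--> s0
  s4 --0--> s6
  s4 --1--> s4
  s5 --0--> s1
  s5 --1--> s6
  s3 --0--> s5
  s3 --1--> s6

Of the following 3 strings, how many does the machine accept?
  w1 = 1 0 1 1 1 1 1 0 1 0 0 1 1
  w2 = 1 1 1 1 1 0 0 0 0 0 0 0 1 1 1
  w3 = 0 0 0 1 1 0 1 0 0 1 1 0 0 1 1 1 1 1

1

w1: Trace: s2 -1-> s0 -0-> s3 -1-> s6 -1-> s0 -1-> s2 -1-> s0 -1-> s2 -0-> s2 -1-> s0 -0-> s3 -0-> s5 -1-> s6 -1-> s0  → end s0, rejected
w2: Trace: s2 -1-> s0 -1-> s2 -1-> s0 -1-> s2 -1-> s0 -0-> s3 -0-> s5 -0-> s1 -0-> s5 -0-> s1 -0-> s5 -0-> s1 -1-> s0 -1-> s2 -1-> s0  → end s0, rejected
w3: Trace: s2 -0-> s2 -0-> s2 -0-> s2 -1-> s0 -1-> s2 -0-> s2 -1-> s0 -0-> s3 -0-> s5 -1-> s6 -1-> s0 -0-> s3 -0-> s5 -1-> s6 -1-> s0 -1-> s2 -1-> s0 -1-> s2  → end s2, accepted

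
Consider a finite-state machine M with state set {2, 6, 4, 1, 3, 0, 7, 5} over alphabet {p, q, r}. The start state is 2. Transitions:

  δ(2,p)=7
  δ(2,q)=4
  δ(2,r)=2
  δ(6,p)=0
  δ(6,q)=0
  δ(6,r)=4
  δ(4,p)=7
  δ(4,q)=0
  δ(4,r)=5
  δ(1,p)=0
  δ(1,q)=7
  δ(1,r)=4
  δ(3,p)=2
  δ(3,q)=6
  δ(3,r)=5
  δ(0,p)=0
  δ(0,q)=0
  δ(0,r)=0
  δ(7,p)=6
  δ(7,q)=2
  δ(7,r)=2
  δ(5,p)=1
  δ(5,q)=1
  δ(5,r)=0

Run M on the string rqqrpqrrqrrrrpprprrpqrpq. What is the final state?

0

start at 2
read 'r': 2 → 2
read 'q': 2 → 4
read 'q': 4 → 0
read 'r': 0 → 0
read 'p': 0 → 0
read 'q': 0 → 0
read 'r': 0 → 0
read 'r': 0 → 0
read 'q': 0 → 0
read 'r': 0 → 0
read 'r': 0 → 0
read 'r': 0 → 0
read 'r': 0 → 0
read 'p': 0 → 0
read 'p': 0 → 0
read 'r': 0 → 0
read 'p': 0 → 0
read 'r': 0 → 0
read 'r': 0 → 0
read 'p': 0 → 0
read 'q': 0 → 0
read 'r': 0 → 0
read 'p': 0 → 0
read 'q': 0 → 0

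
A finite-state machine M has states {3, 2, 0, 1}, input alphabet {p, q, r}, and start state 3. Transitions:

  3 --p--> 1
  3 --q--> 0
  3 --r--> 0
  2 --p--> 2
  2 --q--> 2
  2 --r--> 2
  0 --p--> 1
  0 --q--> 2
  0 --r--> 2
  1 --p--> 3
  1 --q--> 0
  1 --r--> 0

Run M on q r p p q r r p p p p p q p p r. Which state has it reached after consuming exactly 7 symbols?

2

start at 3
read 'q': 3 → 0
read 'r': 0 → 2
read 'p': 2 → 2
read 'p': 2 → 2
read 'q': 2 → 2
read 'r': 2 → 2
read 'r': 2 → 2
After 7 symbols: 2.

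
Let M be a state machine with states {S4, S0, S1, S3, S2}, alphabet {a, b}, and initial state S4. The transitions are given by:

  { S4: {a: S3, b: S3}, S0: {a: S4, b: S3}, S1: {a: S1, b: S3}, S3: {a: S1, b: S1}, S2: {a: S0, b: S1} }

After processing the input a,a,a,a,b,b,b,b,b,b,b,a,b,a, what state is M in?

S4 → S3 → S1 → S1 → S1 → S3 → S1 → S3 → S1 → S3 → S1 → S3 → S1 → S3 → S1

S1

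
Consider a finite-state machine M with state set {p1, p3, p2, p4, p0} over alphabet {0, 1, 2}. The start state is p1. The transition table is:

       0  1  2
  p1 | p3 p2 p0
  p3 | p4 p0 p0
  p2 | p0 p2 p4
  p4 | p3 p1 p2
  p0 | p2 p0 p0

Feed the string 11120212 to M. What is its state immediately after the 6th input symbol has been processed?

p0

p1 → p2 → p2 → p2 → p4 → p3 → p0
After 6 symbols: p0.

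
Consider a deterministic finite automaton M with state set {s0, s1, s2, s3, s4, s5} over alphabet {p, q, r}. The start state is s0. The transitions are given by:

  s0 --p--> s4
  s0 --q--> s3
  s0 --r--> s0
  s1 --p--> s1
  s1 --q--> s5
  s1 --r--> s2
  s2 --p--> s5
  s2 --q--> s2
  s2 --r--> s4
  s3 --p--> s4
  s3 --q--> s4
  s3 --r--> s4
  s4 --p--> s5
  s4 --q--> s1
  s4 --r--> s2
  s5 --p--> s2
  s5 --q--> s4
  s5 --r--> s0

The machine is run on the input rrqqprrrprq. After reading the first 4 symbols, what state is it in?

s4

start at s0
read 'r': s0 → s0
read 'r': s0 → s0
read 'q': s0 → s3
read 'q': s3 → s4
After 4 symbols: s4.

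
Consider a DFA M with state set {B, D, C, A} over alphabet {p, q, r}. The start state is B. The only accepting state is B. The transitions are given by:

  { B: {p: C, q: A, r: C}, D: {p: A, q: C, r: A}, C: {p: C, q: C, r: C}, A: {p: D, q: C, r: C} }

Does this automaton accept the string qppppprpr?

No

Trace: B -q-> A -p-> D -p-> A -p-> D -p-> A -p-> D -r-> A -p-> D -r-> A
End state A is not accepting.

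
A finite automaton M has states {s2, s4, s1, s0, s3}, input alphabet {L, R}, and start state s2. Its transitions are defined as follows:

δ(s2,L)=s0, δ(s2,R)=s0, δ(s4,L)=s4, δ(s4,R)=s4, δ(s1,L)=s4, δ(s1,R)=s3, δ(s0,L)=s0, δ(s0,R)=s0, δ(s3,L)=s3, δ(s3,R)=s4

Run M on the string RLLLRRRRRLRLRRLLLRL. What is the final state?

s2 → s0 → s0 → s0 → s0 → s0 → s0 → s0 → s0 → s0 → s0 → s0 → s0 → s0 → s0 → s0 → s0 → s0 → s0 → s0

s0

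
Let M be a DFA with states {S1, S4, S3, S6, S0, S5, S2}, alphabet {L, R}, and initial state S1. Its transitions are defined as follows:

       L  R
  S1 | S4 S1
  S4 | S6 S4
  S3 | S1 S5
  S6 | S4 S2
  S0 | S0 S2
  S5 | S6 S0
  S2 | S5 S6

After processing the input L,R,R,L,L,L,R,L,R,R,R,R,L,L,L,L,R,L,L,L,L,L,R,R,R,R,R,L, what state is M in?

S1 → S4 → S4 → S4 → S6 → S4 → S6 → S2 → S5 → S0 → S2 → S6 → S2 → S5 → S6 → S4 → S6 → S2 → S5 → S6 → S4 → S6 → S4 → S4 → S4 → S4 → S4 → S4 → S6

S6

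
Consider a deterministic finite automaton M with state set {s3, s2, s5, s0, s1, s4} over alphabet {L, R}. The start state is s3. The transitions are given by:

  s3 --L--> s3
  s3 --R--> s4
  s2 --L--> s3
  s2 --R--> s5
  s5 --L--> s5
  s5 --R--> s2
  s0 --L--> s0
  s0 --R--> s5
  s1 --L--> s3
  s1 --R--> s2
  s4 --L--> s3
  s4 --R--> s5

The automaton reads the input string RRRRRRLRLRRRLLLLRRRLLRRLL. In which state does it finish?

s5

s3 → s4 → s5 → s2 → s5 → s2 → s5 → s5 → s2 → s3 → s4 → s5 → s2 → s3 → s3 → s3 → s3 → s4 → s5 → s2 → s3 → s3 → s4 → s5 → s5 → s5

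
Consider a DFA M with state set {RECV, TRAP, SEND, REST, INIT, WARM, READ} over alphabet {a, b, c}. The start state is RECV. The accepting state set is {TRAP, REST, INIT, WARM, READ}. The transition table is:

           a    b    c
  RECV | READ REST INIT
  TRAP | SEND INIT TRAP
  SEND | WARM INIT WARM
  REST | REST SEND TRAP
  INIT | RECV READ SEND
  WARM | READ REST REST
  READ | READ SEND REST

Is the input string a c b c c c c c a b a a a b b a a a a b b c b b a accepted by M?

Yes

Trace: RECV -a-> READ -c-> REST -b-> SEND -c-> WARM -c-> REST -c-> TRAP -c-> TRAP -c-> TRAP -a-> SEND -b-> INIT -a-> RECV -a-> READ -a-> READ -b-> SEND -b-> INIT -a-> RECV -a-> READ -a-> READ -a-> READ -b-> SEND -b-> INIT -c-> SEND -b-> INIT -b-> READ -a-> READ
End state READ is accepting.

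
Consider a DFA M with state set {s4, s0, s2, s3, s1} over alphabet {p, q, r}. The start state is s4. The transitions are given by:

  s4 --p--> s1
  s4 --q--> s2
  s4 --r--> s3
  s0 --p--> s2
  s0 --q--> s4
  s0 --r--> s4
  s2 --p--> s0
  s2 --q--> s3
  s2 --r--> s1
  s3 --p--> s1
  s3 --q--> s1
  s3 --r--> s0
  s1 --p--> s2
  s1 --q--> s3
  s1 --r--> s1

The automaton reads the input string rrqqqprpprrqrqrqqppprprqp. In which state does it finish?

s1

start at s4
read 'r': s4 → s3
read 'r': s3 → s0
read 'q': s0 → s4
read 'q': s4 → s2
read 'q': s2 → s3
read 'p': s3 → s1
read 'r': s1 → s1
read 'p': s1 → s2
read 'p': s2 → s0
read 'r': s0 → s4
read 'r': s4 → s3
read 'q': s3 → s1
read 'r': s1 → s1
read 'q': s1 → s3
read 'r': s3 → s0
read 'q': s0 → s4
read 'q': s4 → s2
read 'p': s2 → s0
read 'p': s0 → s2
read 'p': s2 → s0
read 'r': s0 → s4
read 'p': s4 → s1
read 'r': s1 → s1
read 'q': s1 → s3
read 'p': s3 → s1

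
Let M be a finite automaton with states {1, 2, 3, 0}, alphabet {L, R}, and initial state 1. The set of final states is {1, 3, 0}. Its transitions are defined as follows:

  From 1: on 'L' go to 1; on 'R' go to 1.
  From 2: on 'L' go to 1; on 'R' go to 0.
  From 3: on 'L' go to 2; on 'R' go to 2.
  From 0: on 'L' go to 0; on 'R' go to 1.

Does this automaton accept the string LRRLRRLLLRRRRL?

Yes

Trace: 1 -L-> 1 -R-> 1 -R-> 1 -L-> 1 -R-> 1 -R-> 1 -L-> 1 -L-> 1 -L-> 1 -R-> 1 -R-> 1 -R-> 1 -R-> 1 -L-> 1
End state 1 is accepting.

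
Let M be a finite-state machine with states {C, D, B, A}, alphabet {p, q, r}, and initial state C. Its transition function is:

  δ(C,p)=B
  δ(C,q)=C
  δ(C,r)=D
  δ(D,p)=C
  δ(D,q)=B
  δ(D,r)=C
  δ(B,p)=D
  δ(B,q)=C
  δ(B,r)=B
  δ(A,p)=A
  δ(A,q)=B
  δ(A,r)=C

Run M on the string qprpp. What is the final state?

C

C → C → B → B → D → C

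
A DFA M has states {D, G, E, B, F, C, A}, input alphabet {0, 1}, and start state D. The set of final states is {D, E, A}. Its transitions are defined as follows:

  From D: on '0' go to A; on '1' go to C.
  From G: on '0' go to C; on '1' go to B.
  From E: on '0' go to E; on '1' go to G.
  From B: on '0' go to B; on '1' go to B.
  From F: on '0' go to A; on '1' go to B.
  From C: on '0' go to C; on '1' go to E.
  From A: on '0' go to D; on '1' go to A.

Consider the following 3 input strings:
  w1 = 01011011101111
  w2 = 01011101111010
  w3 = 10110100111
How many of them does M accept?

0

w1: D → A → A → D → C → E → E → G → B → B → B → B → B → B → B  → end B, rejected
w2: D → A → A → D → C → E → G → C → E → G → B → B → B → B → B  → end B, rejected
w3: D → C → C → E → G → C → E → E → E → G → B → B  → end B, rejected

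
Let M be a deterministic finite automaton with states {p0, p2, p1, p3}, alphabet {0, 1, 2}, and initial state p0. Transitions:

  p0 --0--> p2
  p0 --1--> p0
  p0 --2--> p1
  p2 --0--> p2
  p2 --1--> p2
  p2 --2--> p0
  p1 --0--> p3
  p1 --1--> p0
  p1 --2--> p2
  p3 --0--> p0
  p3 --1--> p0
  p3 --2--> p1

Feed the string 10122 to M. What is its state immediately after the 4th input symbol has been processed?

start at p0
read '1': p0 → p0
read '0': p0 → p2
read '1': p2 → p2
read '2': p2 → p0
After 4 symbols: p0.

p0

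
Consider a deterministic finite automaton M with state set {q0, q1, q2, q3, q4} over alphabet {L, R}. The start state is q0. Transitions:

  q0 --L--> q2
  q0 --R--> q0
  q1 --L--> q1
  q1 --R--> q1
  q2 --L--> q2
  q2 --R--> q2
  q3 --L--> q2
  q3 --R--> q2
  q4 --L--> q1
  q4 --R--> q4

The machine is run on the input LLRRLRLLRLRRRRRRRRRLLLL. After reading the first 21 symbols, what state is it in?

q2

q0 → q2 → q2 → q2 → q2 → q2 → q2 → q2 → q2 → q2 → q2 → q2 → q2 → q2 → q2 → q2 → q2 → q2 → q2 → q2 → q2 → q2
After 21 symbols: q2.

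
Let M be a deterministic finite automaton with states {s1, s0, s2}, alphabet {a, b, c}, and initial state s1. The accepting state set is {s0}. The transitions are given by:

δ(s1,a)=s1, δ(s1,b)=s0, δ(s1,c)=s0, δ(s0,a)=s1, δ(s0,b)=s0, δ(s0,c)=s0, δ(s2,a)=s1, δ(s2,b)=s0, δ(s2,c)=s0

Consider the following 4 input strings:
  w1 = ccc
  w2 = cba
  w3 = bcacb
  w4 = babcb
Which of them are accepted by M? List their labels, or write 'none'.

w1: s1 → s0 → s0 → s0  → end s0, accepted
w2: s1 → s0 → s0 → s1  → end s1, rejected
w3: s1 → s0 → s0 → s1 → s0 → s0  → end s0, accepted
w4: s1 → s0 → s1 → s0 → s0 → s0  → end s0, accepted

w1, w3, w4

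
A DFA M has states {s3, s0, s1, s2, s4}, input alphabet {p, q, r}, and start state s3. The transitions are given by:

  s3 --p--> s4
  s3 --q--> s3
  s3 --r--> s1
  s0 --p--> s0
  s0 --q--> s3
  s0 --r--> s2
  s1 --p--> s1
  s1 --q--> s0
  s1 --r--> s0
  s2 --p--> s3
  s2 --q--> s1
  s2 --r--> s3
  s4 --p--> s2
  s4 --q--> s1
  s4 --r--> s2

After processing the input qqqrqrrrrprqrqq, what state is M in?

Trace: s3 -q-> s3 -q-> s3 -q-> s3 -r-> s1 -q-> s0 -r-> s2 -r-> s3 -r-> s1 -r-> s0 -p-> s0 -r-> s2 -q-> s1 -r-> s0 -q-> s3 -q-> s3

s3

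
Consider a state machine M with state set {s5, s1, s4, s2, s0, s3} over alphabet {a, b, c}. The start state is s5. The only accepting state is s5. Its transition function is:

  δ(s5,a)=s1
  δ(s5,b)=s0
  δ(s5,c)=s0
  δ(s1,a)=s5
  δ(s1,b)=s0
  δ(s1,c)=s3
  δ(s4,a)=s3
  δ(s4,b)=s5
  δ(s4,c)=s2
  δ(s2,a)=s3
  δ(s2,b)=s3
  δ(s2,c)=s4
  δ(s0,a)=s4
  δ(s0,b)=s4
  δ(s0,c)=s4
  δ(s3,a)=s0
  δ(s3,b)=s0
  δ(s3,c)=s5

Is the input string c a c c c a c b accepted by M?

No

start at s5
read 'c': s5 → s0
read 'a': s0 → s4
read 'c': s4 → s2
read 'c': s2 → s4
read 'c': s4 → s2
read 'a': s2 → s3
read 'c': s3 → s5
read 'b': s5 → s0
End state s0 is not accepting.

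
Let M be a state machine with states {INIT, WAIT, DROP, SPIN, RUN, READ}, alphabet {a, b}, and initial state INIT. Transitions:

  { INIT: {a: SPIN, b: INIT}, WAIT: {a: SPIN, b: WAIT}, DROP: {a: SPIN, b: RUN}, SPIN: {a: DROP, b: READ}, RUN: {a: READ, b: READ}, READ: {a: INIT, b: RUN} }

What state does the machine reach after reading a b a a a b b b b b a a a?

SPIN

start at INIT
read 'a': INIT → SPIN
read 'b': SPIN → READ
read 'a': READ → INIT
read 'a': INIT → SPIN
read 'a': SPIN → DROP
read 'b': DROP → RUN
read 'b': RUN → READ
read 'b': READ → RUN
read 'b': RUN → READ
read 'b': READ → RUN
read 'a': RUN → READ
read 'a': READ → INIT
read 'a': INIT → SPIN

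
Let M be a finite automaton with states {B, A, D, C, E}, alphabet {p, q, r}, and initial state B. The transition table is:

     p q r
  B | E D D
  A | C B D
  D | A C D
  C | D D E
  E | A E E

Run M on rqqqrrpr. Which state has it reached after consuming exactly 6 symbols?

start at B
read 'r': B → D
read 'q': D → C
read 'q': C → D
read 'q': D → C
read 'r': C → E
read 'r': E → E
After 6 symbols: E.

E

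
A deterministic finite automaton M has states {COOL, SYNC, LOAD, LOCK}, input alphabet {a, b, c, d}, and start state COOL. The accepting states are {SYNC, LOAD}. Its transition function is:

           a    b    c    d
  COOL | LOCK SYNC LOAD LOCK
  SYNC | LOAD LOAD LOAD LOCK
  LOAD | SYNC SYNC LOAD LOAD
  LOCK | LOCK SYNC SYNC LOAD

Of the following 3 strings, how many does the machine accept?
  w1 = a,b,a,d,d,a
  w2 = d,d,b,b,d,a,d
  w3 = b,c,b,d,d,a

2

w1:
  start at COOL
  read 'a': COOL → LOCK
  read 'b': LOCK → SYNC
  read 'a': SYNC → LOAD
  read 'd': LOAD → LOAD
  read 'd': LOAD → LOAD
  read 'a': LOAD → SYNC
  end SYNC, accepted
w2:
  start at COOL
  read 'd': COOL → LOCK
  read 'd': LOCK → LOAD
  read 'b': LOAD → SYNC
  read 'b': SYNC → LOAD
  read 'd': LOAD → LOAD
  read 'a': LOAD → SYNC
  read 'd': SYNC → LOCK
  end LOCK, rejected
w3:
  start at COOL
  read 'b': COOL → SYNC
  read 'c': SYNC → LOAD
  read 'b': LOAD → SYNC
  read 'd': SYNC → LOCK
  read 'd': LOCK → LOAD
  read 'a': LOAD → SYNC
  end SYNC, accepted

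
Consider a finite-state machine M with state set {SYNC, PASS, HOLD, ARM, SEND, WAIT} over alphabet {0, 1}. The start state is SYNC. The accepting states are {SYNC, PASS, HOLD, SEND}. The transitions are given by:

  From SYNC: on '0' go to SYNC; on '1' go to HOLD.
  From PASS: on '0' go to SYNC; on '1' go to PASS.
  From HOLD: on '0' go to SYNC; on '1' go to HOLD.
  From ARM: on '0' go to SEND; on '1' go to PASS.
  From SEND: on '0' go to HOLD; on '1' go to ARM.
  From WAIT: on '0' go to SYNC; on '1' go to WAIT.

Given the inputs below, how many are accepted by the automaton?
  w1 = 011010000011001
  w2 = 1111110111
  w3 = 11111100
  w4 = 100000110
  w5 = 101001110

5

w1: Trace: SYNC -0-> SYNC -1-> HOLD -1-> HOLD -0-> SYNC -1-> HOLD -0-> SYNC -0-> SYNC -0-> SYNC -0-> SYNC -0-> SYNC -1-> HOLD -1-> HOLD -0-> SYNC -0-> SYNC -1-> HOLD  → end HOLD, accepted
w2: Trace: SYNC -1-> HOLD -1-> HOLD -1-> HOLD -1-> HOLD -1-> HOLD -1-> HOLD -0-> SYNC -1-> HOLD -1-> HOLD -1-> HOLD  → end HOLD, accepted
w3: Trace: SYNC -1-> HOLD -1-> HOLD -1-> HOLD -1-> HOLD -1-> HOLD -1-> HOLD -0-> SYNC -0-> SYNC  → end SYNC, accepted
w4: Trace: SYNC -1-> HOLD -0-> SYNC -0-> SYNC -0-> SYNC -0-> SYNC -0-> SYNC -1-> HOLD -1-> HOLD -0-> SYNC  → end SYNC, accepted
w5: Trace: SYNC -1-> HOLD -0-> SYNC -1-> HOLD -0-> SYNC -0-> SYNC -1-> HOLD -1-> HOLD -1-> HOLD -0-> SYNC  → end SYNC, accepted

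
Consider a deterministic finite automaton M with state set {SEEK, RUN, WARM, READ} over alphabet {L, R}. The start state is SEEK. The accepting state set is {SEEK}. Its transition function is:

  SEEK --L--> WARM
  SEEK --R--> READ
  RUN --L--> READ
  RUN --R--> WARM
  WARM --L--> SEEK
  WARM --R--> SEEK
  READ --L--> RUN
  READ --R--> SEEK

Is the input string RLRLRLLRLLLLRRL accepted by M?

Trace: SEEK -R-> READ -L-> RUN -R-> WARM -L-> SEEK -R-> READ -L-> RUN -L-> READ -R-> SEEK -L-> WARM -L-> SEEK -L-> WARM -L-> SEEK -R-> READ -R-> SEEK -L-> WARM
End state WARM is not accepting.

No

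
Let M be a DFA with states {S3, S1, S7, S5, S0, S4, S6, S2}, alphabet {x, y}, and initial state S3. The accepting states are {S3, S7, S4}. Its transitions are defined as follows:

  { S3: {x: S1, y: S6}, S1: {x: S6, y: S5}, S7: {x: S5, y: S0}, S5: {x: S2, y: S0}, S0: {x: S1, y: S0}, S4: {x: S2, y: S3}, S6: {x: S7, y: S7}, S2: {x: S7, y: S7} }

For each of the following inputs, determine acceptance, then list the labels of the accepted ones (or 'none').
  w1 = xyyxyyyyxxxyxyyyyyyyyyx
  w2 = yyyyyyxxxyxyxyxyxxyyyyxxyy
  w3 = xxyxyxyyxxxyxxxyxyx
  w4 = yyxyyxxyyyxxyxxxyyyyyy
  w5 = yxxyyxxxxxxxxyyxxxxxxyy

none

w1: S3 → S1 → S5 → S0 → S1 → S5 → S0 → S0 → S0 → S1 → S6 → S7 → S0 → S1 → S5 → S0 → S0 → S0 → S0 → S0 → S0 → S0 → S0 → S1  → end S1, rejected
w2: S3 → S6 → S7 → S0 → S0 → S0 → S0 → S1 → S6 → S7 → S0 → S1 → S5 → S2 → S7 → S5 → S0 → S1 → S6 → S7 → S0 → S0 → S0 → S1 → S6 → S7 → S0  → end S0, rejected
w3: S3 → S1 → S6 → S7 → S5 → S0 → S1 → S5 → S0 → S1 → S6 → S7 → S0 → S1 → S6 → S7 → S0 → S1 → S5 → S2  → end S2, rejected
w4: S3 → S6 → S7 → S5 → S0 → S0 → S1 → S6 → S7 → S0 → S0 → S1 → S6 → S7 → S5 → S2 → S7 → S0 → S0 → S0 → S0 → S0 → S0  → end S0, rejected
w5: S3 → S6 → S7 → S5 → S0 → S0 → S1 → S6 → S7 → S5 → S2 → S7 → S5 → S2 → S7 → S0 → S1 → S6 → S7 → S5 → S2 → S7 → S0 → S0  → end S0, rejected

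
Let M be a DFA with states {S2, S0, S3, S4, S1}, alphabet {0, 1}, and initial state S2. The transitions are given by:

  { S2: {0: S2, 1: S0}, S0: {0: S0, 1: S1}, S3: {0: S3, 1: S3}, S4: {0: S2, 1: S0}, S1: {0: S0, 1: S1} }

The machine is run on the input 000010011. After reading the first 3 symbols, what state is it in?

S2 → S2 → S2 → S2
After 3 symbols: S2.

S2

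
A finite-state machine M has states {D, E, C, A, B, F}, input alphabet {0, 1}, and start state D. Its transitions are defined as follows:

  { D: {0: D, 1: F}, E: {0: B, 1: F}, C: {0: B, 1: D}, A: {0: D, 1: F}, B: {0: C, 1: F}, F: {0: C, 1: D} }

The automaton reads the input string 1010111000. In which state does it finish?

start at D
read '1': D → F
read '0': F → C
read '1': C → D
read '0': D → D
read '1': D → F
read '1': F → D
read '1': D → F
read '0': F → C
read '0': C → B
read '0': B → C

C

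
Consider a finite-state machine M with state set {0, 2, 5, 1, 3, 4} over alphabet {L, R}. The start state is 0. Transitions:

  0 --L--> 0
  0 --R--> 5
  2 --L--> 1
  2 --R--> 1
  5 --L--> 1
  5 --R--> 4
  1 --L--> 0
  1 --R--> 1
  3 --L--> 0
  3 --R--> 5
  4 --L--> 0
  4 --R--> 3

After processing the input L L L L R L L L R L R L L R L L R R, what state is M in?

0 → 0 → 0 → 0 → 0 → 5 → 1 → 0 → 0 → 5 → 1 → 1 → 0 → 0 → 5 → 1 → 0 → 5 → 4

4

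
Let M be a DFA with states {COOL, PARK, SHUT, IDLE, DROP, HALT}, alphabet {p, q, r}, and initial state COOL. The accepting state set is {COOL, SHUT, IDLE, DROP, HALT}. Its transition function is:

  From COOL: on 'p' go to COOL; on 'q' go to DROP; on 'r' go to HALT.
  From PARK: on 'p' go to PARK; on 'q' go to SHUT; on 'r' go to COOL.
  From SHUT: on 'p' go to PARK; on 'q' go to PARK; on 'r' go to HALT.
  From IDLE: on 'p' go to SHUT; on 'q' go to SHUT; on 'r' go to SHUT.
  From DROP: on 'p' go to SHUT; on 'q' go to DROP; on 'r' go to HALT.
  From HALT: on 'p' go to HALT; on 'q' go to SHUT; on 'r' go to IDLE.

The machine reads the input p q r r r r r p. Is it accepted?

Yes

start at COOL
read 'p': COOL → COOL
read 'q': COOL → DROP
read 'r': DROP → HALT
read 'r': HALT → IDLE
read 'r': IDLE → SHUT
read 'r': SHUT → HALT
read 'r': HALT → IDLE
read 'p': IDLE → SHUT
End state SHUT is accepting.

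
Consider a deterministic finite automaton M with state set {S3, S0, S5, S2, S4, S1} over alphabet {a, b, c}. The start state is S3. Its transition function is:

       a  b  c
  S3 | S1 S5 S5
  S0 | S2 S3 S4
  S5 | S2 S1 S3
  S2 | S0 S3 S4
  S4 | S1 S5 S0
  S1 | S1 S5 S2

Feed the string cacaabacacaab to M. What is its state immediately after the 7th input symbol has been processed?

S3 → S5 → S2 → S4 → S1 → S1 → S5 → S2
After 7 symbols: S2.

S2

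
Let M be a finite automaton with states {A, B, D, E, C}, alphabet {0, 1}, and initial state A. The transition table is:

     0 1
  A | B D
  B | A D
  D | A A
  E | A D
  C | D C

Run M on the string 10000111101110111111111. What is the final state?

A → D → A → B → A → B → D → A → D → A → B → D → A → D → A → D → A → D → A → D → A → D → A → D

D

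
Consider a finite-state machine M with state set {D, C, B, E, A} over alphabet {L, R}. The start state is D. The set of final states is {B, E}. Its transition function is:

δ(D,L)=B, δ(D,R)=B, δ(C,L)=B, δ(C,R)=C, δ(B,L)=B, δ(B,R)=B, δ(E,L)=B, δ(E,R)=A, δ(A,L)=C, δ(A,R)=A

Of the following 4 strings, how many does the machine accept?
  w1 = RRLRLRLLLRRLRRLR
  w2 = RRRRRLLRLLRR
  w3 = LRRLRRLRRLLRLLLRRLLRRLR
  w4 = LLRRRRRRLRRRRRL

4

w1: D → B → B → B → B → B → B → B → B → B → B → B → B → B → B → B → B  → end B, accepted
w2: D → B → B → B → B → B → B → B → B → B → B → B → B  → end B, accepted
w3: D → B → B → B → B → B → B → B → B → B → B → B → B → B → B → B → B → B → B → B → B → B → B → B  → end B, accepted
w4: D → B → B → B → B → B → B → B → B → B → B → B → B → B → B → B  → end B, accepted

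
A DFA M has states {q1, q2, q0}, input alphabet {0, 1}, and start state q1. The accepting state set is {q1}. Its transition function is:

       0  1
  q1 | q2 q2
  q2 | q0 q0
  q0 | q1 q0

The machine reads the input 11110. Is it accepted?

Yes

q1 → q2 → q0 → q0 → q0 → q1
End state q1 is accepting.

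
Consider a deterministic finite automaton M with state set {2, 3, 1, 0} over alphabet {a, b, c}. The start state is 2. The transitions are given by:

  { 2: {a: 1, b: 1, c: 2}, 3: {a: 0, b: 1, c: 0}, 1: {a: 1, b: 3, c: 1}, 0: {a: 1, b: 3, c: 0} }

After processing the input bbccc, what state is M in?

0

2 → 1 → 3 → 0 → 0 → 0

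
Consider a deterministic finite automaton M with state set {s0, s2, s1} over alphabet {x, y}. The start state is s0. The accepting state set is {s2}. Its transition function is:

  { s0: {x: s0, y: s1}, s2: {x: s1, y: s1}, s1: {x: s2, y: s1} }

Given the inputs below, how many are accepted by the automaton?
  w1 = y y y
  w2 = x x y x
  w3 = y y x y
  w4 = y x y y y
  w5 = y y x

2

w1: Trace: s0 -y-> s1 -y-> s1 -y-> s1  → end s1, rejected
w2: Trace: s0 -x-> s0 -x-> s0 -y-> s1 -x-> s2  → end s2, accepted
w3: Trace: s0 -y-> s1 -y-> s1 -x-> s2 -y-> s1  → end s1, rejected
w4: Trace: s0 -y-> s1 -x-> s2 -y-> s1 -y-> s1 -y-> s1  → end s1, rejected
w5: Trace: s0 -y-> s1 -y-> s1 -x-> s2  → end s2, accepted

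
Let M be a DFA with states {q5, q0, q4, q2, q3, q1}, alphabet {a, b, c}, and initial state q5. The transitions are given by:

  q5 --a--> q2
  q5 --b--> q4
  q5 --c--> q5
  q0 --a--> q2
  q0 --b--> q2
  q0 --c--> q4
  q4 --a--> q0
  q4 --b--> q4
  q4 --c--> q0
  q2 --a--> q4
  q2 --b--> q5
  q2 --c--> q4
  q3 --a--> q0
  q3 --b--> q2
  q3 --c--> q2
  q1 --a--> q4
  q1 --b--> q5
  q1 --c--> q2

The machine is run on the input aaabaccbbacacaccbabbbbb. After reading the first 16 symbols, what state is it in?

q5 → q2 → q4 → q0 → q2 → q4 → q0 → q4 → q4 → q4 → q0 → q4 → q0 → q4 → q0 → q4 → q0
After 16 symbols: q0.

q0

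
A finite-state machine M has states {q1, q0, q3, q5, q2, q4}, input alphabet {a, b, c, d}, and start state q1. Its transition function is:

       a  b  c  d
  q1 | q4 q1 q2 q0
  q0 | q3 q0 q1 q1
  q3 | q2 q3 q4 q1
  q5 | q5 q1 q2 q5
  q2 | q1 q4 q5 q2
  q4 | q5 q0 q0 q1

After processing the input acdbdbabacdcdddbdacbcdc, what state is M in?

q1 → q4 → q0 → q1 → q1 → q0 → q0 → q3 → q3 → q2 → q5 → q5 → q2 → q2 → q2 → q2 → q4 → q1 → q4 → q0 → q0 → q1 → q0 → q1

q1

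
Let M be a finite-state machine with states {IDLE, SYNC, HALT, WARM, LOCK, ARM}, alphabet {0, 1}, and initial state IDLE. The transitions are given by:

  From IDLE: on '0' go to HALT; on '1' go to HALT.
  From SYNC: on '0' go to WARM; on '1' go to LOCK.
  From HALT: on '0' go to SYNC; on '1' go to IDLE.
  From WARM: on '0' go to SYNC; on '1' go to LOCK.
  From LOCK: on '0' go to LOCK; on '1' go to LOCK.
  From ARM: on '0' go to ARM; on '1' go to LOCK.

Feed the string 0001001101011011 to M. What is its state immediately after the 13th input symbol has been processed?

LOCK

start at IDLE
read '0': IDLE → HALT
read '0': HALT → SYNC
read '0': SYNC → WARM
read '1': WARM → LOCK
read '0': LOCK → LOCK
read '0': LOCK → LOCK
read '1': LOCK → LOCK
read '1': LOCK → LOCK
read '0': LOCK → LOCK
read '1': LOCK → LOCK
read '0': LOCK → LOCK
read '1': LOCK → LOCK
read '1': LOCK → LOCK
After 13 symbols: LOCK.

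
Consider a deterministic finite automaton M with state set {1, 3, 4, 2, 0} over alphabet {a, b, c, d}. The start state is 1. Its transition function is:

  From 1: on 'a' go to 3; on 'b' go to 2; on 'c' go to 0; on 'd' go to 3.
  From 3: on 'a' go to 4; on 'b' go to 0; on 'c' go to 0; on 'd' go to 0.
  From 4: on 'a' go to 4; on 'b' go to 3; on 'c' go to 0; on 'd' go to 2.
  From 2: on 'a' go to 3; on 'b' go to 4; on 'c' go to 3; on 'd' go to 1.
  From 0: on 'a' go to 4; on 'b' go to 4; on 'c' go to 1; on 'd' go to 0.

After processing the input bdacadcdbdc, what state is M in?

3

start at 1
read 'b': 1 → 2
read 'd': 2 → 1
read 'a': 1 → 3
read 'c': 3 → 0
read 'a': 0 → 4
read 'd': 4 → 2
read 'c': 2 → 3
read 'd': 3 → 0
read 'b': 0 → 4
read 'd': 4 → 2
read 'c': 2 → 3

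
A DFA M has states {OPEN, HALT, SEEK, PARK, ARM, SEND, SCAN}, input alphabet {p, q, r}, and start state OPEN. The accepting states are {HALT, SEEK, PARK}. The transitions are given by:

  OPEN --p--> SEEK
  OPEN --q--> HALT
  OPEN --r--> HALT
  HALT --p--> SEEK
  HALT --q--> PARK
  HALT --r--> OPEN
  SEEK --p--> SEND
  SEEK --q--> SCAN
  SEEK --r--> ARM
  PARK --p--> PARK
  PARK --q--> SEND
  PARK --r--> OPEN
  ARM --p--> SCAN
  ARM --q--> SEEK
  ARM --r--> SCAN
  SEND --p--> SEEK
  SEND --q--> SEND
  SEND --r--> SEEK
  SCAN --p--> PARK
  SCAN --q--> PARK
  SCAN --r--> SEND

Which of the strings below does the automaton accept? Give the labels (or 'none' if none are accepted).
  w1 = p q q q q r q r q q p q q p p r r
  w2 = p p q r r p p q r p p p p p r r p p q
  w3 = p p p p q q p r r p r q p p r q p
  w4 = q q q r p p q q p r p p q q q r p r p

w1, w3

w1: Trace: OPEN -p-> SEEK -q-> SCAN -q-> PARK -q-> SEND -q-> SEND -r-> SEEK -q-> SCAN -r-> SEND -q-> SEND -q-> SEND -p-> SEEK -q-> SCAN -q-> PARK -p-> PARK -p-> PARK -r-> OPEN -r-> HALT  → end HALT, accepted
w2: Trace: OPEN -p-> SEEK -p-> SEND -q-> SEND -r-> SEEK -r-> ARM -p-> SCAN -p-> PARK -q-> SEND -r-> SEEK -p-> SEND -p-> SEEK -p-> SEND -p-> SEEK -p-> SEND -r-> SEEK -r-> ARM -p-> SCAN -p-> PARK -q-> SEND  → end SEND, rejected
w3: Trace: OPEN -p-> SEEK -p-> SEND -p-> SEEK -p-> SEND -q-> SEND -q-> SEND -p-> SEEK -r-> ARM -r-> SCAN -p-> PARK -r-> OPEN -q-> HALT -p-> SEEK -p-> SEND -r-> SEEK -q-> SCAN -p-> PARK  → end PARK, accepted
w4: Trace: OPEN -q-> HALT -q-> PARK -q-> SEND -r-> SEEK -p-> SEND -p-> SEEK -q-> SCAN -q-> PARK -p-> PARK -r-> OPEN -p-> SEEK -p-> SEND -q-> SEND -q-> SEND -q-> SEND -r-> SEEK -p-> SEND -r-> SEEK -p-> SEND  → end SEND, rejected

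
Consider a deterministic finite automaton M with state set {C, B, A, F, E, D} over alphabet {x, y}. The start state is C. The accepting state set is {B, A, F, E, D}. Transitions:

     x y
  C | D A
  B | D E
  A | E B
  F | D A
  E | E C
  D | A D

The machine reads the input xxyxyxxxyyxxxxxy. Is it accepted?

No

Trace: C -x-> D -x-> A -y-> B -x-> D -y-> D -x-> A -x-> E -x-> E -y-> C -y-> A -x-> E -x-> E -x-> E -x-> E -x-> E -y-> C
End state C is not accepting.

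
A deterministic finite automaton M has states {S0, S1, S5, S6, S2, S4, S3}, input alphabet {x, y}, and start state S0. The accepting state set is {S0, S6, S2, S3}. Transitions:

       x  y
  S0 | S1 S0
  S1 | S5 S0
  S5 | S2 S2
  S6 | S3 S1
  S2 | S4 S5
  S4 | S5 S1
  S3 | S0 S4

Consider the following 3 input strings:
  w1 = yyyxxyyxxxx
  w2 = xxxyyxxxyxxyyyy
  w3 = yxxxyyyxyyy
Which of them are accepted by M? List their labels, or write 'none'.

w1:
  start at S0
  read 'y': S0 → S0
  read 'y': S0 → S0
  read 'y': S0 → S0
  read 'x': S0 → S1
  read 'x': S1 → S5
  read 'y': S5 → S2
  read 'y': S2 → S5
  read 'x': S5 → S2
  read 'x': S2 → S4
  read 'x': S4 → S5
  read 'x': S5 → S2
  end S2, accepted
w2:
  start at S0
  read 'x': S0 → S1
  read 'x': S1 → S5
  read 'x': S5 → S2
  read 'y': S2 → S5
  read 'y': S5 → S2
  read 'x': S2 → S4
  read 'x': S4 → S5
  read 'x': S5 → S2
  read 'y': S2 → S5
  read 'x': S5 → S2
  read 'x': S2 → S4
  read 'y': S4 → S1
  read 'y': S1 → S0
  read 'y': S0 → S0
  read 'y': S0 → S0
  end S0, accepted
w3:
  start at S0
  read 'y': S0 → S0
  read 'x': S0 → S1
  read 'x': S1 → S5
  read 'x': S5 → S2
  read 'y': S2 → S5
  read 'y': S5 → S2
  read 'y': S2 → S5
  read 'x': S5 → S2
  read 'y': S2 → S5
  read 'y': S5 → S2
  read 'y': S2 → S5
  end S5, rejected

w1, w2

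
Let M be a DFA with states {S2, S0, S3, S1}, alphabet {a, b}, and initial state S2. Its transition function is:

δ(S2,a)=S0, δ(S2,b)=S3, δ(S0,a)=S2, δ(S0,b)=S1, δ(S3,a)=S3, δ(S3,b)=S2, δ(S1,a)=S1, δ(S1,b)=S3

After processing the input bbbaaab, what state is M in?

S2

Trace: S2 -b-> S3 -b-> S2 -b-> S3 -a-> S3 -a-> S3 -a-> S3 -b-> S2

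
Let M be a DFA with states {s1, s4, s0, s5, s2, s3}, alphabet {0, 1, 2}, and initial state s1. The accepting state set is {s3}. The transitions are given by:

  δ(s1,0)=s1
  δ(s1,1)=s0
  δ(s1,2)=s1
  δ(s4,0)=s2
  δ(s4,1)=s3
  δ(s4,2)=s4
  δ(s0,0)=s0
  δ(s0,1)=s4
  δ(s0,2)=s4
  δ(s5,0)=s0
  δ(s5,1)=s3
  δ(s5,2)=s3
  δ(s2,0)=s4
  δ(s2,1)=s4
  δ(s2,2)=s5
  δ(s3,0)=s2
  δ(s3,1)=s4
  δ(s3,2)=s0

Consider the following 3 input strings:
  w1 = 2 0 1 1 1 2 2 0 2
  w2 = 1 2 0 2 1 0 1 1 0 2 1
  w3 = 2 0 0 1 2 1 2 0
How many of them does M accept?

w1: s1 → s1 → s1 → s0 → s4 → s3 → s0 → s4 → s2 → s5  → end s5, rejected
w2: s1 → s0 → s4 → s2 → s5 → s3 → s2 → s4 → s3 → s2 → s5 → s3  → end s3, accepted
w3: s1 → s1 → s1 → s1 → s0 → s4 → s3 → s0 → s0  → end s0, rejected

1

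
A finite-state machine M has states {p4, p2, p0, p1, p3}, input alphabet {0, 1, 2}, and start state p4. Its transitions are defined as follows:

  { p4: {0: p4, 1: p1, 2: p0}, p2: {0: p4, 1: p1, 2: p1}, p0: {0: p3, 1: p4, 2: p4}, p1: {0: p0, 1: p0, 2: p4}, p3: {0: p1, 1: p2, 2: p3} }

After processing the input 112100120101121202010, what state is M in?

start at p4
read '1': p4 → p1
read '1': p1 → p0
read '2': p0 → p4
read '1': p4 → p1
read '0': p1 → p0
read '0': p0 → p3
read '1': p3 → p2
read '2': p2 → p1
read '0': p1 → p0
read '1': p0 → p4
read '0': p4 → p4
read '1': p4 → p1
read '1': p1 → p0
read '2': p0 → p4
read '1': p4 → p1
read '2': p1 → p4
read '0': p4 → p4
read '2': p4 → p0
read '0': p0 → p3
read '1': p3 → p2
read '0': p2 → p4

p4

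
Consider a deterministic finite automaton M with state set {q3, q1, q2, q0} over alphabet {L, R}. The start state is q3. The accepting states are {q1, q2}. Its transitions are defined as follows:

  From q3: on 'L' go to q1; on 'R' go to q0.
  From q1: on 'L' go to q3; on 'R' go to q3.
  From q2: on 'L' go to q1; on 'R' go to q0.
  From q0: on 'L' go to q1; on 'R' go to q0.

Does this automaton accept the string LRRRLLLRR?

No

Trace: q3 -L-> q1 -R-> q3 -R-> q0 -R-> q0 -L-> q1 -L-> q3 -L-> q1 -R-> q3 -R-> q0
End state q0 is not accepting.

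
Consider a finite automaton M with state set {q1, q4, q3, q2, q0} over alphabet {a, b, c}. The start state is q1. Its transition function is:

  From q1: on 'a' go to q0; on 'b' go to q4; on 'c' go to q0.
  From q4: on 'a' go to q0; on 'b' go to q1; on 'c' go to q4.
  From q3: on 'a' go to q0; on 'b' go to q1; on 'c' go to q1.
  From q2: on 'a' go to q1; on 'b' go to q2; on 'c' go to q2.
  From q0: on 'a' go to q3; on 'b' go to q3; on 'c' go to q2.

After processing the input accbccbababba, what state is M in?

q0

start at q1
read 'a': q1 → q0
read 'c': q0 → q2
read 'c': q2 → q2
read 'b': q2 → q2
read 'c': q2 → q2
read 'c': q2 → q2
read 'b': q2 → q2
read 'a': q2 → q1
read 'b': q1 → q4
read 'a': q4 → q0
read 'b': q0 → q3
read 'b': q3 → q1
read 'a': q1 → q0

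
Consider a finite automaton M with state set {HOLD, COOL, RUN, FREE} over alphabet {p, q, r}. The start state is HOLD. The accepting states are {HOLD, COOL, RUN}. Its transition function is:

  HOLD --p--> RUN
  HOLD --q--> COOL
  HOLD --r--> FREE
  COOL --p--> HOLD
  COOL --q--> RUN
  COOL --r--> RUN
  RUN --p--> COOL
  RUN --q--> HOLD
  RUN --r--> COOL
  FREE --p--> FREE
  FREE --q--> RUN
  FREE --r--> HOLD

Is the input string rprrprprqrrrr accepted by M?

start at HOLD
read 'r': HOLD → FREE
read 'p': FREE → FREE
read 'r': FREE → HOLD
read 'r': HOLD → FREE
read 'p': FREE → FREE
read 'r': FREE → HOLD
read 'p': HOLD → RUN
read 'r': RUN → COOL
read 'q': COOL → RUN
read 'r': RUN → COOL
read 'r': COOL → RUN
read 'r': RUN → COOL
read 'r': COOL → RUN
End state RUN is accepting.

Yes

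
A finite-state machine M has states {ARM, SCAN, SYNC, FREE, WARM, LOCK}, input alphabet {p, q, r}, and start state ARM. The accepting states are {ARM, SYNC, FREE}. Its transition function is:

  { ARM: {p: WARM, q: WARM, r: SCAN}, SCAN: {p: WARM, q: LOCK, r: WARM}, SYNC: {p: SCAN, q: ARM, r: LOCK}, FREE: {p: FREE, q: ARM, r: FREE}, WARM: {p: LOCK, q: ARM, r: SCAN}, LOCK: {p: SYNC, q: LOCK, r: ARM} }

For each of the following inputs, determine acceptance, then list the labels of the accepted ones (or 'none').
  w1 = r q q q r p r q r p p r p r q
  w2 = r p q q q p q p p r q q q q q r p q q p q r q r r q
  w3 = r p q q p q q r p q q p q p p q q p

w1: Trace: ARM -r-> SCAN -q-> LOCK -q-> LOCK -q-> LOCK -r-> ARM -p-> WARM -r-> SCAN -q-> LOCK -r-> ARM -p-> WARM -p-> LOCK -r-> ARM -p-> WARM -r-> SCAN -q-> LOCK  → end LOCK, rejected
w2: Trace: ARM -r-> SCAN -p-> WARM -q-> ARM -q-> WARM -q-> ARM -p-> WARM -q-> ARM -p-> WARM -p-> LOCK -r-> ARM -q-> WARM -q-> ARM -q-> WARM -q-> ARM -q-> WARM -r-> SCAN -p-> WARM -q-> ARM -q-> WARM -p-> LOCK -q-> LOCK -r-> ARM -q-> WARM -r-> SCAN -r-> WARM -q-> ARM  → end ARM, accepted
w3: Trace: ARM -r-> SCAN -p-> WARM -q-> ARM -q-> WARM -p-> LOCK -q-> LOCK -q-> LOCK -r-> ARM -p-> WARM -q-> ARM -q-> WARM -p-> LOCK -q-> LOCK -p-> SYNC -p-> SCAN -q-> LOCK -q-> LOCK -p-> SYNC  → end SYNC, accepted

w2, w3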